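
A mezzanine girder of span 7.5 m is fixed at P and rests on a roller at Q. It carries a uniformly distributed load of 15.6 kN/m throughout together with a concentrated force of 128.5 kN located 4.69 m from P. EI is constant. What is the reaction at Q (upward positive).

R_Q = 103.5 kN

Choose R_Q as the redundant. The primary structure is the cantilever fixed at P.
Deflection at Q on the released cantilever, summing each load's contribution:
  UDL 15.6: wL⁴/(8EI) = 6170/EI
  point load 128.5 at a = 4.69: Pa²(3L − a)/(6EI) = 8390/EI
  δ_0 = 14560/EI
Flexibility coefficient — unit upward force at Q: δ_{QQ} = L³/(3EI) = 140.6/EI.
Compatibility at Q: δ_0 − R_Q·δ_{QQ} = 0, so R_Q = 14560/140.6 = 103.5 kN.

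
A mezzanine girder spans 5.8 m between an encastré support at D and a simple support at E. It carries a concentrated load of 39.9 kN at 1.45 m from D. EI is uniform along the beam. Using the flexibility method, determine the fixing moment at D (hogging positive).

Take the reaction at E as the redundant and release it; the primary structure is a cantilever fixed at D.
Free-end deflection of the primary structure under the applied loading (downward +):
  point load 39.9 at a = 1.45: Pa²(3L − a)/(6EI) = 223/EI
Tip deflection under a unit load at E: L³/(3EI) = 65.04/EI.
The prop prevents deflection at E: R_E = δ_0/δ_{EE} = 223/65.04 = 3.429 kN.
Moment equilibrium about D: M_D = Σ(load moments about D) − R_E·L = 57.85 − 3.429×5.8 = 37.97 kN·m.

M_D = 37.97 kN·m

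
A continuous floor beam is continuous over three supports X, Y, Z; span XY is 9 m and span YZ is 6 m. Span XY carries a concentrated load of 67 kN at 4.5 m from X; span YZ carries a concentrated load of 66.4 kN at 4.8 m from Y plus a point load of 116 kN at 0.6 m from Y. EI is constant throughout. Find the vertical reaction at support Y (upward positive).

R_Y = 180.9 kN

Release continuity at Y by inserting a hinge; the redundant is the internal moment M_Y. The primary structure is two simply-supported spans XY and YZ.
Discontinuity in slope at Y on the released structure — sum the simple-span end rotations:
  span XY: point load 67 at a = 4.5: Pab(L + a)/(6LEI) = 339.2/EI
  span YZ: point load 66.4 at a = 4.8: Pab(L + b)/(6LEI) = 76.49/EI
  span YZ: point load 116 at a = 0.6: Pab(L + b)/(6LEI) = 119/EI
  relative rotation θ_0 = (339.2 + 195.5)/EI = 534.7/EI
A unit hogging moment at Y produces rotation L₁/(3EI) + L₂/(3EI) = 5/EI.
Slope continuity at Y: θ_0 = M_Y·5/EI, so M_Y = 534.7/5 = 106.9 kN·m (hogging).
Span XY, ΣM about X with M_Y applied at Y: R_Y^{XY}·9 = 301.5 + 106.9, so R_Y^{XY} = 45.38 kN and R_X = 67 − 45.38 = 21.62 kN.
Span YZ, ΣM about Z: R_Y^{YZ}·6 = 706.1 + 106.9, so R_Y^{YZ} = 135.5 kN and R_Z = 182.4 − 135.5 = 46.9 kN.
R_Y = 45.38 + 135.5 = 180.9 kN.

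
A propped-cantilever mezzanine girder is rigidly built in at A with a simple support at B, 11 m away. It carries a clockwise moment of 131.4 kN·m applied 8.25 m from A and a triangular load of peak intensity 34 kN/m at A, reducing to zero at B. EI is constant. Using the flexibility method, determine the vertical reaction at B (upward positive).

R_B = 54.2 kN

Take the reaction at B as the redundant and release it; the primary structure is a cantilever fixed at A.
Downward deflection at the released point B due to the loads:
  clockwise couple 131.4 at a = 8.25: M₀a(2L − a)/(2EI) = 7453/EI
  triangular load, peak 34 at the fixed end: w₀L⁴/(30EI) = 16593/EI
  δ_0 = 24046/EI
Tip deflection under a unit load at B: L³/(3EI) = 443.7/EI.
Compatibility at B: δ_0 − R_B·δ_{BB} = 0, so R_B = 24046/443.7 = 54.2 kN.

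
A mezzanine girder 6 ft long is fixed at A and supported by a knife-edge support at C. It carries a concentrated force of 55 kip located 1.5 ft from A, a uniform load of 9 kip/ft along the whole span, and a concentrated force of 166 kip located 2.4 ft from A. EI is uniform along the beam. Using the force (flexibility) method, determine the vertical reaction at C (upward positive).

R_C = 59.5 kip

Take the reaction at C as the redundant and release it; the primary structure is a cantilever fixed at A.
Free-end deflection of the primary structure under the applied loading (downward +):
  point load 55 at a = 1.5: Pa²(3L − a)/(6EI) = 340.3/EI
  UDL 9: wL⁴/(8EI) = 1458/EI
  point load 166 at a = 2.4: Pa²(3L − a)/(6EI) = 2486/EI
  δ_0 = 4284/EI
Tip deflection under a unit load at C: L³/(3EI) = 72/EI.
The prop prevents deflection at C: R_C = δ_0/δ_{CC} = 4284/72 = 59.5 kip.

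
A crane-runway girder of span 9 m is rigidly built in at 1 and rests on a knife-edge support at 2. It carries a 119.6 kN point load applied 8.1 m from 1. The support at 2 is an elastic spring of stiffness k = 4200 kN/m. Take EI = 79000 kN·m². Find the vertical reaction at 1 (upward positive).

R_1 = 25.19 kN

Release the roller at 2. Primary structure: cantilever fixed at 1.
Primary-structure tip deflection at 2 by superposition:
  point load 119.6 at a = 8.1: Pa²(3L − a)/(6EI) = 24718/EI
Flexibility coefficient — unit upward force at 2: δ_{22} = L³/(3EI) = 243/EI.
With EI = 79000 kN·m²: δ_0 = 0.31288 m and δ_{22} = 0.003076 m/kN.
Compatibility — the spring shortens by R_2/k under the reaction it provides: δ_0 − R_2·δ_{22} = R_2/k. With 1/k = 0.000238 m/kN, R_2 = δ_0 / (δ_{22} + 1/k) = 0.31288 / (0.003076 + 0.000238) = 94.41 kN.
Vertical equilibrium: R_1 = ΣP − R_2 = 119.6 − 94.41 = 25.19 kN.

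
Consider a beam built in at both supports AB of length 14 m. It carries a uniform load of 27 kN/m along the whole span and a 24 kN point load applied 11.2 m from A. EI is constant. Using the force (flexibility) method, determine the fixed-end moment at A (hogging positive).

Release both end moments; the primary structure is a simply-supported span AB with redundants M_A and M_B.
Simple-span end rotations at A and B under the given loads:
  at A: UDL 27: wL³/(24EI) = 3087/EI
  at B: UDL 27: wL³/(24EI) = 3087/EI
  at A: point load 24 at a = 11.2: Pab(L + b)/(6LEI) = 150.5/EI
  at B: point load 24 at a = 11.2: Pab(L + a)/(6LEI) = 225.8/EI
  θ_A0 = 3238/EI,  θ_B0 = 3313/EI
Flexibility coefficients: a unit moment at one end gives L/(3EI) there and L/(6EI) at the far end, so f₁₁ = f₂₂ = 4.667/EI and f₁₂ = f₂₁ = 2.333/EI.
Compatibility — zero rotation at each built-in end:
  4.667 M_A + 2.333 M_B = 3238
  2.333 M_A + 4.667 M_B = 3313
Solving the pair gives M_A = 451.8 kN·m and M_B = 484 kN·m (hogging).

M_A = 451.8 kN·m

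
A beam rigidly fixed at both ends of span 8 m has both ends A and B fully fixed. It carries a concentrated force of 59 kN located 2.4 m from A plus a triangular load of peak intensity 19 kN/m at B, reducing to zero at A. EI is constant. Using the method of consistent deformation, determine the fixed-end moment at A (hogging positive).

Release both end moments; the primary structure is a simply-supported span AB with redundants M_A and M_B.
Simple-span end rotations at A and B under the given loads:
  at A: point load 59 at a = 2.4: Pab(L + b)/(6LEI) = 224.7/EI
  at B: point load 59 at a = 2.4: Pab(L + a)/(6LEI) = 171.8/EI
  at A: triangular load, peak 19: 7w₀L³/(360EI) = 189.2/EI
  at B: triangular load, peak 19: w₀L³/(45EI) = 216.2/EI
  θ_A0 = 413.8/EI,  θ_B0 = 388/EI
Flexibility coefficients: a unit moment at one end gives L/(3EI) there and L/(6EI) at the far end, so f₁₁ = f₂₂ = 2.667/EI and f₁₂ = f₂₁ = 1.333/EI.
Compatibility — zero rotation at each built-in end:
  2.667 M_A + 1.333 M_B = 413.8
  1.333 M_A + 2.667 M_B = 388
Solving the pair gives M_A = 109.9 kN·m and M_B = 90.54 kN·m (hogging).

M_A = 109.9 kN·m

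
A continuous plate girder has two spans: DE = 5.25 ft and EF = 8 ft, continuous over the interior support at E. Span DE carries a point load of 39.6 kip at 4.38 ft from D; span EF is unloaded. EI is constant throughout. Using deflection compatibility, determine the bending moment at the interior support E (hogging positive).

Insert a hinge at E; M_E is the redundant, and each span becomes simply supported.
Rotations at E on the released spans (each span's end-slope, ×1/EI):
  span DE: point load 39.6 at a = 4.38: Pab(L + a)/(6LEI) = 46.13/EI
  relative rotation θ_0 = (46.13 + 0)/EI = 46.13/EI
A unit hogging moment at E produces rotation L₁/(3EI) + L₂/(3EI) = 4.417/EI.
Slope continuity at E: θ_0 = M_E·4.417/EI, so M_E = 46.13/4.417 = 10.45 kip·ft (hogging).

M_E = 10.45 kip·ft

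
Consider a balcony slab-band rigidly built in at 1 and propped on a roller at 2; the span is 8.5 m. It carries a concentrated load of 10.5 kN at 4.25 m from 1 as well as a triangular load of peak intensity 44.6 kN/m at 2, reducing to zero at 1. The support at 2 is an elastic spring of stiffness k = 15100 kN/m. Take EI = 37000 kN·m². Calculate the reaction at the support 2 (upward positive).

Remove the prop at 2; the released (primary) structure is a cantilever built in at 1.
Primary-structure tip deflection at 2 by superposition:
  point load 10.5 at a = 4.25: Pa²(3L − a)/(6EI) = 671.7/EI
  triangular load, peak 44.6 at the free end: 11w₀L⁴/(120EI) = 21341/EI
  δ_0 = 22013/EI
Flexibility coefficient — unit upward force at 2: δ_{22} = L³/(3EI) = 204.7/EI.
With EI = 37000 kN·m²: δ_0 = 0.59495 m and δ_{22} = 0.005533 m/kN.
Compatibility — the spring shortens by R_2/k under the reaction it provides: δ_0 − R_2·δ_{22} = R_2/k. With 1/k = 0.000066 m/kN, R_2 = δ_0 / (δ_{22} + 1/k) = 0.59495 / (0.005533 + 0.000066) = 106.3 kN.

R_2 = 106.3 kN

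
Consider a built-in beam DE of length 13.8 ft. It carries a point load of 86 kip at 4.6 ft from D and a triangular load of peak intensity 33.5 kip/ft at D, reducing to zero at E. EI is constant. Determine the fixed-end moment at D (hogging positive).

Release both end moments; the primary structure is a simply-supported span DE with redundants M_D and M_E.
Simple-span end rotations at D and E under the given loads:
  at D: point load 86 at a = 4.6: Pab(L + b)/(6LEI) = 1011/EI
  at E: point load 86 at a = 4.6: Pab(L + a)/(6LEI) = 808.8/EI
  at D: triangular load, peak 33.5: w₀L³/(45EI) = 1956/EI
  at E: triangular load, peak 33.5: 7w₀L³/(360EI) = 1712/EI
  θ_D0 = 2967/EI,  θ_E0 = 2521/EI
Flexibility coefficients: a unit moment at one end gives L/(3EI) there and L/(6EI) at the far end, so f₁₁ = f₂₂ = 4.6/EI and f₁₂ = f₂₁ = 2.3/EI.
Compatibility — zero rotation at each built-in end:
  4.6 M_D + 2.3 M_E = 2967
  2.3 M_D + 4.6 M_E = 2521
Solving the pair gives M_D = 494.8 kip·ft and M_E = 300.6 kip·ft (hogging).

M_D = 494.8 kip·ft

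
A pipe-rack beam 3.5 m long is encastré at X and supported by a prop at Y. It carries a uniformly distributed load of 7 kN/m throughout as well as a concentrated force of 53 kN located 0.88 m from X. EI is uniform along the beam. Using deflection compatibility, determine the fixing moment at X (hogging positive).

Remove the prop at Y; the released (primary) structure is a cantilever built in at X.
Deflection at Y on the released cantilever, summing each load's contribution:
  UDL 7: wL⁴/(8EI) = 131.3/EI
  point load 53 at a = 0.88: Pa²(3L − a)/(6EI) = 65.81/EI
  δ_0 = 197.1/EI
Tip deflection under a unit load at Y: L³/(3EI) = 14.29/EI.
The prop prevents deflection at Y: R_Y = δ_0/δ_{YY} = 197.1/14.29 = 13.79 kN.
Moment equilibrium about X: M_X = Σ(load moments about X) − R_Y·L = 89.52 − 13.79×3.5 = 41.24 kN·m.

M_X = 41.24 kN·m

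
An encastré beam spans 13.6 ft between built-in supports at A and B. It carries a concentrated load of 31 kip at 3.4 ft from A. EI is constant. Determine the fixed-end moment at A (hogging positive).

Release both end moments; the primary structure is a simply-supported span AB with redundants M_A and M_B.
Simple-span end rotations at A and B under the given loads:
  at A: point load 31 at a = 3.4: Pab(L + b)/(6LEI) = 313.6/EI
  at B: point load 31 at a = 3.4: Pab(L + a)/(6LEI) = 224/EI
  θ_A0 = 313.6/EI,  θ_B0 = 224/EI
Flexibility coefficients: a unit moment at one end gives L/(3EI) there and L/(6EI) at the far end, so f₁₁ = f₂₂ = 4.533/EI and f₁₂ = f₂₁ = 2.267/EI.
Compatibility — zero rotation at each built-in end:
  4.533 M_A + 2.267 M_B = 313.6
  2.267 M_A + 4.533 M_B = 224
Solving the pair gives M_A = 59.29 kip·ft and M_B = 19.76 kip·ft (hogging).

M_A = 59.29 kip·ft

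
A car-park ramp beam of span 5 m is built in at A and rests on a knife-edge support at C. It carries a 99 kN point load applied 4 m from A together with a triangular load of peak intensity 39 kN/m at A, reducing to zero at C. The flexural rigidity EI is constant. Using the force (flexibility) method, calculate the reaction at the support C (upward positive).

R_C = 89.2 kN

Release the roller at C. Primary structure: cantilever fixed at A.
Free-end deflection of the primary structure under the applied loading (downward +):
  point load 99 at a = 4: Pa²(3L − a)/(6EI) = 2904/EI
  triangular load, peak 39 at the fixed end: w₀L⁴/(30EI) = 812.5/EI
  δ_0 = 3716/EI
Tip deflection under a unit load at C: L³/(3EI) = 41.67/EI.
Compatibility at C: δ_0 − R_C·δ_{CC} = 0, so R_C = 3716/41.67 = 89.2 kN.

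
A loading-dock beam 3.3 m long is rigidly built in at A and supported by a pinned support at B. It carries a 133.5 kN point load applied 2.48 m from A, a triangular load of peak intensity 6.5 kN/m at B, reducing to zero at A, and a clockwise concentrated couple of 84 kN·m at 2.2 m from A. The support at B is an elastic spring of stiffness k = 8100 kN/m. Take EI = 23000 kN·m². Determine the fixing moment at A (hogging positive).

M_A = 106.3 kN·m

Take the reaction at B as the redundant and release it; the primary structure is a cantilever fixed at A.
Primary-structure tip deflection at B by superposition:
  point load 133.5 at a = 2.48: Pa²(3L − a)/(6EI) = 1015/EI
  triangular load, peak 6.5 at the free end: 11w₀L⁴/(120EI) = 70.66/EI
  clockwise couple 84 at a = 2.2: M₀a(2L − a)/(2EI) = 406.6/EI
  δ_0 = 1493/EI
Flexibility coefficient — unit upward force at B: δ_{BB} = L³/(3EI) = 11.98/EI.
With EI = 23000 kN·m²: δ_0 = 0.064897 m and δ_{BB} = 0.000521 m/kN.
Compatibility — the spring shortens by R_B/k under the reaction it provides: δ_0 − R_B·δ_{BB} = R_B/k. With 1/k = 0.000123 m/kN, R_B = δ_0 / (δ_{BB} + 1/k) = 0.064897 / (0.000521 + 0.000123) = 100.7 kN.
Moment equilibrium about A: M_A = Σ(load moments about A) − R_B·L = 438.7 − 100.7×3.3 = 106.3 kN·m.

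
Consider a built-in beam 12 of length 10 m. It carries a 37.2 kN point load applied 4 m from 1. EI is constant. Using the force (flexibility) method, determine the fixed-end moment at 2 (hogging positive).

Take the two fixed-end moments M_1, M_2 as redundants; the released structure is the simple span 12.
Simple-span end rotations at 1 and 2 under the given loads:
  at 1: point load 37.2 at a = 4: Pab(L + b)/(6LEI) = 238.1/EI
  at 2: point load 37.2 at a = 4: Pab(L + a)/(6LEI) = 208.3/EI
  θ_10 = 238.1/EI,  θ_20 = 208.3/EI
Flexibility coefficients: a unit moment at one end gives L/(3EI) there and L/(6EI) at the far end, so f₁₁ = f₂₂ = 3.333/EI and f₁₂ = f₂₁ = 1.667/EI.
Compatibility — zero rotation at each built-in end:
  3.333 M_1 + 1.667 M_2 = 238.1
  1.667 M_1 + 3.333 M_2 = 208.3
Solving the pair gives M_1 = 53.57 kN·m and M_2 = 35.71 kN·m (hogging).

M_2 = 35.71 kN·m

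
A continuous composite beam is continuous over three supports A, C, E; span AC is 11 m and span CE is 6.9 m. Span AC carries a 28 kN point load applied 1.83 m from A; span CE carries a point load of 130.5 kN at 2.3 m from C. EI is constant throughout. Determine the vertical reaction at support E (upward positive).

R_E = 31.97 kN

Take M_C as the redundant. Released structure: two simple spans AC and CE with a hinge at C.
Discontinuity in slope at C on the released structure — sum the simple-span end rotations:
  span AC: point load 28 at a = 1.83: Pab(L + a)/(6LEI) = 91.34/EI
  span CE: point load 130.5 at a = 2.3: Pab(L + b)/(6LEI) = 383.5/EI
  relative rotation θ_0 = (91.34 + 383.5)/EI = 474.9/EI
A unit hogging moment at C produces rotation L₁/(3EI) + L₂/(3EI) = 5.967/EI.
Compatibility: M_C·(L₁+L₂)/(3EI) = θ_0, giving M_C = 79.59 kN·m (hogging).
Span CE, ΣM about E: R_C^{CE}·6.9 = 600.3 + 79.59, so R_C^{CE} = 98.53 kN and R_E = 130.5 − 98.53 = 31.97 kN.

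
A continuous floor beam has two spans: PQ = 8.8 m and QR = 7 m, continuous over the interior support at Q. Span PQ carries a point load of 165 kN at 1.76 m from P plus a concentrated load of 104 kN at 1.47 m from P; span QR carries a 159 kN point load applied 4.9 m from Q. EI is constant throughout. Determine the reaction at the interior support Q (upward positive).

Release continuity at Q by inserting a hinge; the redundant is the internal moment M_Q. The primary structure is two simply-supported spans PQ and QR.
Discontinuity in slope at Q on the released structure — sum the simple-span end rotations:
  span PQ: point load 165 at a = 1.76: Pab(L + a)/(6LEI) = 408.9/EI
  span PQ: point load 104 at a = 1.47: Pab(L + a)/(6LEI) = 218/EI
  span QR: point load 159 at a = 4.9: Pab(L + b)/(6LEI) = 354.5/EI
  relative rotation θ_0 = (626.9 + 354.5)/EI = 981.3/EI
A unit hogging moment at Q produces rotation L₁/(3EI) + L₂/(3EI) = 5.267/EI.
Compatibility: M_Q·(L₁+L₂)/(3EI) = θ_0, giving M_Q = 186.3 kN·m (hogging).
Span PQ, ΣM about P with M_Q applied at Q: R_Q^{PQ}·8.8 = 443.3 + 186.3, so R_Q^{PQ} = 71.55 kN and R_P = 269 − 71.55 = 197.5 kN.
Span QR, ΣM about R: R_Q^{QR}·7 = 333.9 + 186.3, so R_Q^{QR} = 74.32 kN and R_R = 159 − 74.32 = 84.68 kN.
R_Q = 71.55 + 74.32 = 145.9 kN.

R_Q = 145.9 kN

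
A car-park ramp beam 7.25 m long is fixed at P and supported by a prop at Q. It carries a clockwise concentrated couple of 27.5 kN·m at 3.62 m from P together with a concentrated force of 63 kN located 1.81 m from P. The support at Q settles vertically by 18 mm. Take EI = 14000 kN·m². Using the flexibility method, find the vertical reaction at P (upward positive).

R_P = 55.32 kN

Choose R_Q as the redundant. The primary structure is the cantilever fixed at P.
Deflection at Q on the released cantilever, summing each load's contribution:
  clockwise couple 27.5 at a = 3.62: M₀a(2L − a)/(2EI) = 541.6/EI
  point load 63 at a = 1.81: Pa²(3L − a)/(6EI) = 685.9/EI
  δ_0 = 1227/EI
Flexibility coefficient — unit upward force at Q: δ_{QQ} = L³/(3EI) = 127/EI.
With EI = 14000 kN·m²: δ_0 = 0.087676 m and δ_{QQ} = 0.009073 m/kN.
Compatibility — the beam at Q must follow the support down by 0.018 m: δ_0 − R_Q·δ_{QQ} = 0.018, so R_Q = (0.087676 − 0.018)/0.009073 = 7.679 kN.
Vertical equilibrium: R_P = ΣP − R_Q = 63 − 7.679 = 55.32 kN.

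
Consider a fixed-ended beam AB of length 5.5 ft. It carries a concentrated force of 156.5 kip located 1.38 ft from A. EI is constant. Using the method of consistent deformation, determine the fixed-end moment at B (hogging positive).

Release both end moments; the primary structure is a simply-supported span AB with redundants M_A and M_B.
Simple-span end rotations at A and B under the given loads:
  at A: point load 156.5 at a = 1.38: Pab(L + b)/(6LEI) = 259.4/EI
  at B: point load 156.5 at a = 1.38: Pab(L + a)/(6LEI) = 185.5/EI
  θ_A0 = 259.4/EI,  θ_B0 = 185.5/EI
Flexibility coefficients: a unit moment at one end gives L/(3EI) there and L/(6EI) at the far end, so f₁₁ = f₂₂ = 1.833/EI and f₁₂ = f₂₁ = 0.9167/EI.
Compatibility — zero rotation at each built-in end:
  1.833 M_A + 0.9167 M_B = 259.4
  0.9167 M_A + 1.833 M_B = 185.5
Solving the pair gives M_A = 121.2 kip·ft and M_B = 40.59 kip·ft (hogging).

M_B = 40.59 kip·ft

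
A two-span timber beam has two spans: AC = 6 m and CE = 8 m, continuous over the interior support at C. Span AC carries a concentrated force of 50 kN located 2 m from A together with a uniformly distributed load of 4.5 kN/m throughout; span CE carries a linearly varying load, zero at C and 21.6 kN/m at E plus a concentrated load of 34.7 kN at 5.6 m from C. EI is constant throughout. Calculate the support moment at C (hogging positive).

M_C = 95.46 kN·m

Insert a hinge at C; M_C is the redundant, and each span becomes simply supported.
Rotations at C on the released spans (each span's end-slope, ×1/EI):
  span AC: point load 50 at a = 2: Pab(L + a)/(6LEI) = 88.89/EI
  span AC: UDL 4.5: wL³/(24EI) = 40.5/EI
  span CE: triangular load, peak 21.6: 7w₀L³/(360EI) = 215/EI
  span CE: point load 34.7 at a = 5.6: Pab(L + b)/(6LEI) = 101/EI
  relative rotation θ_0 = (129.4 + 316.1)/EI = 445.5/EI
A unit hogging moment at C produces rotation L₁/(3EI) + L₂/(3EI) = 4.667/EI.
Slope continuity at C: θ_0 = M_C·4.667/EI, so M_C = 445.5/4.667 = 95.46 kN·m (hogging).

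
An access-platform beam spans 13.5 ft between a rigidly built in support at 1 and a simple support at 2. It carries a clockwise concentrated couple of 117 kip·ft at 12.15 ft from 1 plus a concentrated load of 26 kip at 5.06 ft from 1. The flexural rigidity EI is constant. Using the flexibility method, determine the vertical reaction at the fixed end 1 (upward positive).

R_1 = 8.336 kip

Take the reaction at 2 as the redundant and release it; the primary structure is a cantilever fixed at 1.
Primary-structure tip deflection at 2 by superposition:
  clockwise couple 117 at a = 12.15: M₀a(2L − a)/(2EI) = 10555/EI
  point load 26 at a = 5.06: Pa²(3L − a)/(6EI) = 3932/EI
  δ_0 = 14487/EI
Flexibility coefficient — unit upward force at 2: δ_{22} = L³/(3EI) = 820.1/EI.
Compatibility at 2: δ_0 − R_2·δ_{22} = 0, so R_2 = 14487/820.1 = 17.66 kip.
Vertical equilibrium: R_1 = ΣP − R_2 = 26 − 17.66 = 8.336 kip.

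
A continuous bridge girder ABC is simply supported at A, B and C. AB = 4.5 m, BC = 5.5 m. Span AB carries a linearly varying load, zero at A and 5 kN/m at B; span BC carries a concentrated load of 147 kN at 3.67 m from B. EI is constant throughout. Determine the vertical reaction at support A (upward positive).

R_A = -11.54 kN

Release continuity at B by inserting a hinge; the redundant is the internal moment M_B. The primary structure is two simply-supported spans AB and BC.
Rotations at B on the released spans (each span's end-slope, ×1/EI):
  span AB: triangular load, peak 5: w₀L³/(45EI) = 10.12/EI
  span BC: point load 147 at a = 3.67: Pab(L + b)/(6LEI) = 219.3/EI
  relative rotation θ_0 = (10.12 + 219.3)/EI = 229.4/EI
A unit hogging moment at B produces rotation L₁/(3EI) + L₂/(3EI) = 3.333/EI.
Slope continuity at B: θ_0 = M_B·3.333/EI, so M_B = 229.4/3.333 = 68.83 kN·m (hogging).
Span AB, ΣM about A with M_B applied at B: R_B^{AB}·4.5 = 33.75 + 68.83, so R_B^{AB} = 22.79 kN and R_A = 11.25 − 22.79 = -11.54 kN.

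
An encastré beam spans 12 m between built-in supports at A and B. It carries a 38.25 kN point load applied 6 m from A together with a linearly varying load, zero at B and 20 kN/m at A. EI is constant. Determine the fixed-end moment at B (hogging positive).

Release both end moments; the primary structure is a simply-supported span AB with redundants M_A and M_B.
On the primary (simply-supported) span, the end slopes from the loading are:
  at A: point load 38.25 at a = 6: Pab(L + b)/(6LEI) = 344.2/EI
  at B: point load 38.25 at a = 6: Pab(L + a)/(6LEI) = 344.2/EI
  at A: triangular load, peak 20: w₀L³/(45EI) = 768/EI
  at B: triangular load, peak 20: 7w₀L³/(360EI) = 672/EI
  θ_A0 = 1112/EI,  θ_B0 = 1016/EI
Flexibility coefficients: a unit moment at one end gives L/(3EI) there and L/(6EI) at the far end, so f₁₁ = f₂₂ = 4/EI and f₁₂ = f₂₁ = 2/EI.
Compatibility — zero rotation at each built-in end:
  4 M_A + 2 M_B = 1112
  2 M_A + 4 M_B = 1016
Solving the pair gives M_A = 201.4 kN·m and M_B = 153.4 kN·m (hogging).

M_B = 153.4 kN·m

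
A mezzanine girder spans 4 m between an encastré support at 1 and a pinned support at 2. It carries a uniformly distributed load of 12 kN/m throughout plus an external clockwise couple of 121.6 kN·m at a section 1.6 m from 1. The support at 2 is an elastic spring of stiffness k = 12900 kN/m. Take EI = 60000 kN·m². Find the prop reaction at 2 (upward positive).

R_2 = 38.74 kN

Take the reaction at 2 as the redundant and release it; the primary structure is a cantilever fixed at 1.
Primary-structure tip deflection at 2 by superposition:
  UDL 12: wL⁴/(8EI) = 384/EI
  clockwise couple 121.6 at a = 1.6: M₀a(2L − a)/(2EI) = 622.6/EI
  δ_0 = 1007/EI
Tip deflection under a unit load at 2: L³/(3EI) = 21.33/EI.
With EI = 60000 kN·m²: δ_0 = 0.016777 m and δ_{22} = 0.000356 m/kN.
Compatibility — the spring shortens by R_2/k under the reaction it provides: δ_0 − R_2·δ_{22} = R_2/k. With 1/k = 0.000078 m/kN, R_2 = δ_0 / (δ_{22} + 1/k) = 0.016777 / (0.000356 + 0.000078) = 38.74 kN.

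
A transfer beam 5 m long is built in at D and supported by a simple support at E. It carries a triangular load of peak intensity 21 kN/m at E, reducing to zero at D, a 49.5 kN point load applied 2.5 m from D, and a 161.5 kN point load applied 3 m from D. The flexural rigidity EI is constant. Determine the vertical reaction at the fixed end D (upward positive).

R_D = 149.4 kN

Choose R_E as the redundant. The primary structure is the cantilever fixed at D.
Deflection at E on the released cantilever, summing each load's contribution:
  triangular load, peak 21 at the free end: 11w₀L⁴/(120EI) = 1203/EI
  point load 49.5 at a = 2.5: Pa²(3L − a)/(6EI) = 644.5/EI
  point load 161.5 at a = 3: Pa²(3L − a)/(6EI) = 2907/EI
  δ_0 = 4755/EI
Tip deflection under a unit load at E: L³/(3EI) = 41.67/EI.
Compatibility at E: δ_0 − R_E·δ_{EE} = 0, so R_E = 4755/41.67 = 114.1 kN.
Vertical equilibrium: R_D = ΣP − R_E = 263.5 − 114.1 = 149.4 kN.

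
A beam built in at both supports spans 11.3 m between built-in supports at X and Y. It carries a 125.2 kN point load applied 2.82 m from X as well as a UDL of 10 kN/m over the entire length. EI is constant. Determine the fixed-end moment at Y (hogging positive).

M_Y = 172.5 kN·m

Take the two fixed-end moments M_X, M_Y as redundants; the released structure is the simple span XY.
End rotations of the released simple span under the applied load (×1/EI):
  at X: point load 125.2 at a = 2.82: Pab(L + b)/(6LEI) = 873.5/EI
  at Y: point load 125.2 at a = 2.82: Pab(L + a)/(6LEI) = 623.5/EI
  at X: UDL 10: wL³/(24EI) = 601.2/EI
  at Y: UDL 10: wL³/(24EI) = 601.2/EI
  θ_X0 = 1475/EI,  θ_Y0 = 1225/EI
Flexibility coefficients: a unit moment at one end gives L/(3EI) there and L/(6EI) at the far end, so f₁₁ = f₂₂ = 3.767/EI and f₁₂ = f₂₁ = 1.883/EI.
Compatibility — zero rotation at each built-in end:
  3.767 M_X + 1.883 M_Y = 1475
  1.883 M_X + 3.767 M_Y = 1225
Solving the pair gives M_X = 305.2 kN·m and M_Y = 172.5 kN·m (hogging).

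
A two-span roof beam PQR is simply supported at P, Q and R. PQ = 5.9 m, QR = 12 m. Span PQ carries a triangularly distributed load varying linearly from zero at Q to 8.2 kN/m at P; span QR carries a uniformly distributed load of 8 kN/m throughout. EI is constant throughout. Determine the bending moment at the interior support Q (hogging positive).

Insert a hinge at Q; M_Q is the redundant, and each span becomes simply supported.
End slopes at the hinge Q, treating each span as simply supported:
  span PQ: triangular load, peak 8.2: 7w₀L³/(360EI) = 32.75/EI
  span QR: UDL 8: wL³/(24EI) = 576/EI
  relative rotation θ_0 = (32.75 + 576)/EI = 608.7/EI
A unit hogging moment at Q produces rotation L₁/(3EI) + L₂/(3EI) = 5.967/EI.
Compatibility: M_Q·(L₁+L₂)/(3EI) = θ_0, giving M_Q = 102 kN·m (hogging).

M_Q = 102 kN·m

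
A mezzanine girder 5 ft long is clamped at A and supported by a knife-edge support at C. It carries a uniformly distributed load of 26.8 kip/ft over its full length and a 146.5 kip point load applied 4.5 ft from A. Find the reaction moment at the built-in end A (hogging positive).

M_A = 120 kip·ft

Take the reaction at C as the redundant and release it; the primary structure is a cantilever fixed at A.
Deflection at C on the released cantilever, summing each load's contribution:
  UDL 26.8: wL⁴/(8EI) = 2094/EI
  point load 146.5 at a = 4.5: Pa²(3L − a)/(6EI) = 5192/EI
  δ_0 = 7285/EI
Flexibility coefficient — unit upward force at C: δ_{CC} = L³/(3EI) = 41.67/EI.
Compatibility at C: δ_0 − R_C·δ_{CC} = 0, so R_C = 7285/41.67 = 174.8 kip.
Moment equilibrium about A: M_A = Σ(load moments about A) − R_C·L = 994.2 − 174.8×5 = 120 kip·ft.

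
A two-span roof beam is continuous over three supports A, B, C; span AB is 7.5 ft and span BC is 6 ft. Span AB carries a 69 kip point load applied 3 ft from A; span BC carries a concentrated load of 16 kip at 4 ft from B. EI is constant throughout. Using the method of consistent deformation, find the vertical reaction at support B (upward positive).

R_B = 49.32 kip

Take M_B as the redundant. Released structure: two simple spans AB and BC with a hinge at B.
Discontinuity in slope at B on the released structure — sum the simple-span end rotations:
  span AB: point load 69 at a = 3: Pab(L + a)/(6LEI) = 217.3/EI
  span BC: point load 16 at a = 4: Pab(L + b)/(6LEI) = 28.44/EI
  relative rotation θ_0 = (217.3 + 28.44)/EI = 245.8/EI
A unit hogging moment at B produces rotation L₁/(3EI) + L₂/(3EI) = 4.5/EI.
Slope continuity at B: θ_0 = M_B·4.5/EI, so M_B = 245.8/4.5 = 54.62 kip·ft (hogging).
Span AB, ΣM about A with M_B applied at B: R_B^{AB}·7.5 = 207 + 54.62, so R_B^{AB} = 34.88 kip and R_A = 69 − 34.88 = 34.12 kip.
Span BC, ΣM about C: R_B^{BC}·6 = 32 + 54.62, so R_B^{BC} = 14.44 kip and R_C = 16 − 14.44 = 1.563 kip.
R_B = 34.88 + 14.44 = 49.32 kip.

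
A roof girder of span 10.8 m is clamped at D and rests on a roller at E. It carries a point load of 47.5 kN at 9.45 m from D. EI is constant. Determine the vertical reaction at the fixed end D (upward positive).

Choose R_E as the redundant. The primary structure is the cantilever fixed at D.
Deflection at E on the released cantilever, summing each load's contribution:
  point load 47.5 at a = 9.45: Pa²(3L − a)/(6EI) = 16225/EI
Flexibility coefficient — unit upward force at E: δ_{EE} = L³/(3EI) = 419.9/EI.
Compatibility at E: δ_0 − R_E·δ_{EE} = 0, so R_E = 16225/419.9 = 38.64 kN.
Vertical equilibrium: R_D = ΣP − R_E = 47.5 − 38.64 = 8.86 kN.

R_D = 8.86 kN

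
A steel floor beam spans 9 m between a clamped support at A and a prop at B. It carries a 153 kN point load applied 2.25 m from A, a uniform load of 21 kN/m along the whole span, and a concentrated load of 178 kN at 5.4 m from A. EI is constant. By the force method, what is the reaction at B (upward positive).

Remove the prop at B; the released (primary) structure is a cantilever built in at A.
Deflection at B on the released cantilever, summing each load's contribution:
  point load 153 at a = 2.25: Pa²(3L − a)/(6EI) = 3195/EI
  UDL 21: wL⁴/(8EI) = 17223/EI
  point load 178 at a = 5.4: Pa²(3L − a)/(6EI) = 18686/EI
  δ_0 = 39103/EI
Tip deflection under a unit load at B: L³/(3EI) = 243/EI.
Compatibility at B: δ_0 − R_B·δ_{BB} = 0, so R_B = 39103/243 = 160.9 kN.

R_B = 160.9 kN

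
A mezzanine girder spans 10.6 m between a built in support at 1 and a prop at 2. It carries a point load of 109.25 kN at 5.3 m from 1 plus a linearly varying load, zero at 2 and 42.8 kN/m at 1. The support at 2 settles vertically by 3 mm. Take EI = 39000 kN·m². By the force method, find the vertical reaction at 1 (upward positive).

Take the reaction at 2 as the redundant and release it; the primary structure is a cantilever fixed at 1.
Free-end deflection of the primary structure under the applied loading (downward +):
  point load 109.25 at a = 5.3: Pa²(3L − a)/(6EI) = 13554/EI
  triangular load, peak 42.8 at the fixed end: w₀L⁴/(30EI) = 18011/EI
  δ_0 = 31565/EI
Flexibility coefficient — unit upward force at 2: δ_{22} = L³/(3EI) = 397/EI.
With EI = 39000 kN·m²: δ_0 = 0.80937 m and δ_{22} = 0.01018 m/kN.
Compatibility — the beam at 2 must follow the support down by 0.003 m: δ_0 − R_2·δ_{22} = 0.003, so R_2 = (0.80937 − 0.003)/0.01018 = 79.21 kN.
Vertical equilibrium: R_1 = ΣP − R_2 = 336.1 − 79.21 = 256.9 kN.

R_1 = 256.9 kN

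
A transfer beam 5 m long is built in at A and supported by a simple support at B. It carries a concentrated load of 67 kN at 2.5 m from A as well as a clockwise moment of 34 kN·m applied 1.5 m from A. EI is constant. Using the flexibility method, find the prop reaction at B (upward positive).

R_B = 26.14 kN

Release the roller at B. Primary structure: cantilever fixed at A.
Downward deflection at the released point B due to the loads:
  point load 67 at a = 2.5: Pa²(3L − a)/(6EI) = 872.4/EI
  clockwise couple 34 at a = 1.5: M₀a(2L − a)/(2EI) = 216.8/EI
  δ_0 = 1089/EI
Flexibility coefficient — unit upward force at B: δ_{BB} = L³/(3EI) = 41.67/EI.
The prop prevents deflection at B: R_B = δ_0/δ_{BB} = 1089/41.67 = 26.14 kN.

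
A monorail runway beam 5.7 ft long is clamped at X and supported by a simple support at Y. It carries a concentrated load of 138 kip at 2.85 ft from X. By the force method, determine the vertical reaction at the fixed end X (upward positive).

R_X = 94.88 kip

Choose R_Y as the redundant. The primary structure is the cantilever fixed at X.
Primary-structure tip deflection at Y by superposition:
  point load 138 at a = 2.85: Pa²(3L − a)/(6EI) = 2662/EI
Flexibility coefficient — unit upward force at Y: δ_{YY} = L³/(3EI) = 61.73/EI.
Compatibility at Y: δ_0 − R_Y·δ_{YY} = 0, so R_Y = 2662/61.73 = 43.12 kip.
Vertical equilibrium: R_X = ΣP − R_Y = 138 − 43.12 = 94.88 kip.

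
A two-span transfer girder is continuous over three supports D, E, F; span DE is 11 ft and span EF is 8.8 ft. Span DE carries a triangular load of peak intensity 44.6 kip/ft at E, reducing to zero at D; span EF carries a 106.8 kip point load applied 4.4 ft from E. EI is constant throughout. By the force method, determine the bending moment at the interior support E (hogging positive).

Take M_E as the redundant. Released structure: two simple spans DE and EF with a hinge at E.
Rotations at E on the released spans (each span's end-slope, ×1/EI):
  span DE: triangular load, peak 44.6: w₀L³/(45EI) = 1319/EI
  span EF: point load 106.8 at a = 4.4: Pab(L + b)/(6LEI) = 516.9/EI
  relative rotation θ_0 = (1319 + 516.9)/EI = 1836/EI
A unit hogging moment at E produces rotation L₁/(3EI) + L₂/(3EI) = 6.6/EI.
Slope continuity at E: θ_0 = M_E·6.6/EI, so M_E = 1836/6.6 = 278.2 kip·ft (hogging).

M_E = 278.2 kip·ft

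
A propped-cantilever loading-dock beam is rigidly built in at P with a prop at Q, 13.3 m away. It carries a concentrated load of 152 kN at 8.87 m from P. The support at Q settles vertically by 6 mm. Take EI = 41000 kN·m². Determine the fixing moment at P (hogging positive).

M_P = 303.5 kN·m

Remove the prop at Q; the released (primary) structure is a cantilever built in at P.
Primary-structure tip deflection at Q by superposition:
  point load 152 at a = 8.87: Pa²(3L − a)/(6EI) = 61847/EI
Flexibility coefficient — unit upward force at Q: δ_{QQ} = L³/(3EI) = 784.2/EI.
With EI = 41000 kN·m²: δ_0 = 1.5085 m and δ_{QQ} = 0.019127 m/kN.
Compatibility — the beam at Q must follow the support down by 0.006 m: δ_0 − R_Q·δ_{QQ} = 0.006, so R_Q = (1.5085 − 0.006)/0.019127 = 78.55 kN.
Moment equilibrium about P: M_P = Σ(load moments about P) − R_Q·L = 1348 − 78.55×13.3 = 303.5 kN·m.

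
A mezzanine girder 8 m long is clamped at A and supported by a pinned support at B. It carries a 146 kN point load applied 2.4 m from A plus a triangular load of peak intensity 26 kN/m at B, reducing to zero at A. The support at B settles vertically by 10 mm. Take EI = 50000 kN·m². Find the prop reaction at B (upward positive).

Choose R_B as the redundant. The primary structure is the cantilever fixed at A.
Downward deflection at the released point B due to the loads:
  point load 146 at a = 2.4: Pa²(3L − a)/(6EI) = 3027/EI
  triangular load, peak 26 at the free end: 11w₀L⁴/(120EI) = 9762/EI
  δ_0 = 12790/EI
Flexibility coefficient — unit upward force at B: δ_{BB} = L³/(3EI) = 170.7/EI.
With EI = 50000 kN·m²: δ_0 = 0.25579 m and δ_{BB} = 0.003413 m/kN.
Compatibility — the beam at B must follow the support down by 0.01 m: δ_0 − R_B·δ_{BB} = 0.01, so R_B = (0.25579 − 0.01)/0.003413 = 72.01 kN.

R_B = 72.01 kN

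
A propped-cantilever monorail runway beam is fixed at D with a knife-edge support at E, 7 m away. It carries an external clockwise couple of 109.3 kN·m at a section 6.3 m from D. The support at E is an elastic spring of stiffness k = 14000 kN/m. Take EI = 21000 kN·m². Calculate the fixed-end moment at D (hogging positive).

M_D = -50.91 kN·m

Release the roller at E. Primary structure: cantilever fixed at D.
Free-end deflection of the primary structure under the applied loading (downward +):
  clockwise couple 109.3 at a = 6.3: M₀a(2L − a)/(2EI) = 2651/EI
Flexibility coefficient — unit upward force at E: δ_{EE} = L³/(3EI) = 114.3/EI.
With EI = 21000 kN·m²: δ_0 = 0.12624 m and δ_{EE} = 0.005444 m/kN.
Compatibility — the spring shortens by R_E/k under the reaction it provides: δ_0 − R_E·δ_{EE} = R_E/k. With 1/k = 0.000071 m/kN, R_E = δ_0 / (δ_{EE} + 1/k) = 0.12624 / (0.005444 + 0.000071) = 22.89 kN.
Moment equilibrium about D: M_D = Σ(load moments about D) − R_E·L = 109.3 − 22.89×7 = -50.91 kN·m.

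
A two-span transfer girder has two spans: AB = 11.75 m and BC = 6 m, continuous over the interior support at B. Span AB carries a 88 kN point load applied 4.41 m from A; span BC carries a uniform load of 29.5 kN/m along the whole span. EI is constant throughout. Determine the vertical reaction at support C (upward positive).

R_C = 62.63 kN

Release continuity at B by inserting a hinge; the redundant is the internal moment M_B. The primary structure is two simply-supported spans AB and BC.
Discontinuity in slope at B on the released structure — sum the simple-span end rotations:
  span AB: point load 88 at a = 4.41: Pab(L + a)/(6LEI) = 652.9/EI
  span BC: UDL 29.5: wL³/(24EI) = 265.5/EI
  relative rotation θ_0 = (652.9 + 265.5)/EI = 918.4/EI
A unit hogging moment at B produces rotation L₁/(3EI) + L₂/(3EI) = 5.917/EI.
Compatibility: M_B·(L₁+L₂)/(3EI) = θ_0, giving M_B = 155.2 kN·m (hogging).
Span BC, ΣM about C: R_B^{BC}·6 = 531 + 155.2, so R_B^{BC} = 114.4 kN and R_C = 177 − 114.4 = 62.63 kN.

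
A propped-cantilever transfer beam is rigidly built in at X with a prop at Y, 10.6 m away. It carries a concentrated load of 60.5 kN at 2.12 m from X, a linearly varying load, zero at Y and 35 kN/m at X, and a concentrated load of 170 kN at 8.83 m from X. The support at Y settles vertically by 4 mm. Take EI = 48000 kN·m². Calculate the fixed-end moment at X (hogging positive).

M_X = 505.9 kN·m

Take the reaction at Y as the redundant and release it; the primary structure is a cantilever fixed at X.
Downward deflection at the released point Y due to the loads:
  point load 60.5 at a = 2.12: Pa²(3L − a)/(6EI) = 1345/EI
  triangular load, peak 35 at the fixed end: w₀L⁴/(30EI) = 14729/EI
  point load 170 at a = 8.83: Pa²(3L − a)/(6EI) = 50743/EI
  δ_0 = 66817/EI
Flexibility coefficient — unit upward force at Y: δ_{YY} = L³/(3EI) = 397/EI.
With EI = 48000 kN·m²: δ_0 = 1.392 m and δ_{YY} = 0.008271 m/kN.
Compatibility — the beam at Y must follow the support down by 0.004 m: δ_0 − R_Y·δ_{YY} = 0.004, so R_Y = (1.392 − 0.004)/0.008271 = 167.8 kN.
Moment equilibrium about X: M_X = Σ(load moments about X) − R_Y·L = 2285 − 167.8×10.6 = 505.9 kN·m.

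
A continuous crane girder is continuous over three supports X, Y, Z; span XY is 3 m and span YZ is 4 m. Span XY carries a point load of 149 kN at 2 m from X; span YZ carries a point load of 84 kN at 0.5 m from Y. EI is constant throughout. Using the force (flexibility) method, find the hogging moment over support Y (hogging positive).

M_Y = 55.16 kN·m

Take M_Y as the redundant. Released structure: two simple spans XY and YZ with a hinge at Y.
Rotations at Y on the released spans (each span's end-slope, ×1/EI):
  span XY: point load 149 at a = 2: Pab(L + a)/(6LEI) = 82.78/EI
  span YZ: point load 84 at a = 0.5: Pab(L + b)/(6LEI) = 45.94/EI
  relative rotation θ_0 = (82.78 + 45.94)/EI = 128.7/EI
A unit hogging moment at Y produces rotation L₁/(3EI) + L₂/(3EI) = 2.333/EI.
Compatibility: M_Y·(L₁+L₂)/(3EI) = θ_0, giving M_Y = 55.16 kN·m (hogging).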